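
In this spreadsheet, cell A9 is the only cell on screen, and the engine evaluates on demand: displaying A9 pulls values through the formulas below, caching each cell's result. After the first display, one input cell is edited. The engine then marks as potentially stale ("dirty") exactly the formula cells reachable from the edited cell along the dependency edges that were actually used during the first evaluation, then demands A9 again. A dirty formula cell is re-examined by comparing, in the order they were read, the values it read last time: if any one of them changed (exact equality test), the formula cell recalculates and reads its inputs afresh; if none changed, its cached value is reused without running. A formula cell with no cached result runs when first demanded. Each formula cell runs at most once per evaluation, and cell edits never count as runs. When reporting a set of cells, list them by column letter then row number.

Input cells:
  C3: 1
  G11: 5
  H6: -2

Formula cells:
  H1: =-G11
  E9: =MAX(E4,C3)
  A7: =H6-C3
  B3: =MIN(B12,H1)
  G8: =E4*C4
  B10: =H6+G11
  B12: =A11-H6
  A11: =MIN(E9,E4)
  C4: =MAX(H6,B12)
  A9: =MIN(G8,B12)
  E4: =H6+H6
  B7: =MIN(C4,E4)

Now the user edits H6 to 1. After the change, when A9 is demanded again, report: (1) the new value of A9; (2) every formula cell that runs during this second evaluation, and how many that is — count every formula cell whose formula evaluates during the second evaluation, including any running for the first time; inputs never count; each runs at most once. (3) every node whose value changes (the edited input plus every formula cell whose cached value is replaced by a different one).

Initial pass — values computed on the first demand:
  E4 = -2 + -2 = -4
  E9 = MAX(-4, 1) = 1
  A11 = MIN(1, -4) = -4
  B12 = -4 - -2 = -2
  C4 = MAX(-2, -2) = -2
  G8 = -4 * -2 = 8
  A9 = MIN(8, -2) = -2

Second demand — change propagation:
  E4: re-runs because H6 -2->1; H6 -2->1; new result 2.
  E9: re-runs because E4 -4->2; new result 2.
  A11: re-runs because E9 1->2; E4 -4->2; new result 2.
  B12: re-runs because A11 -4->2; H6 -2->1; new result 1.
  C4: re-runs because H6 -2->1; B12 -2->1; new result 1.
  G8: re-runs because E4 -4->2; C4 -2->1; new result 2.
  A9: re-runs because G8 8->2; B12 -2->1; new result 1.

A9 now evaluates to 1.
Run set: A9, A11, B12, C4, E4, E9, G8 (7 run).
Changed values: A9, A11, B12, C4, E4, E9, G8, H6.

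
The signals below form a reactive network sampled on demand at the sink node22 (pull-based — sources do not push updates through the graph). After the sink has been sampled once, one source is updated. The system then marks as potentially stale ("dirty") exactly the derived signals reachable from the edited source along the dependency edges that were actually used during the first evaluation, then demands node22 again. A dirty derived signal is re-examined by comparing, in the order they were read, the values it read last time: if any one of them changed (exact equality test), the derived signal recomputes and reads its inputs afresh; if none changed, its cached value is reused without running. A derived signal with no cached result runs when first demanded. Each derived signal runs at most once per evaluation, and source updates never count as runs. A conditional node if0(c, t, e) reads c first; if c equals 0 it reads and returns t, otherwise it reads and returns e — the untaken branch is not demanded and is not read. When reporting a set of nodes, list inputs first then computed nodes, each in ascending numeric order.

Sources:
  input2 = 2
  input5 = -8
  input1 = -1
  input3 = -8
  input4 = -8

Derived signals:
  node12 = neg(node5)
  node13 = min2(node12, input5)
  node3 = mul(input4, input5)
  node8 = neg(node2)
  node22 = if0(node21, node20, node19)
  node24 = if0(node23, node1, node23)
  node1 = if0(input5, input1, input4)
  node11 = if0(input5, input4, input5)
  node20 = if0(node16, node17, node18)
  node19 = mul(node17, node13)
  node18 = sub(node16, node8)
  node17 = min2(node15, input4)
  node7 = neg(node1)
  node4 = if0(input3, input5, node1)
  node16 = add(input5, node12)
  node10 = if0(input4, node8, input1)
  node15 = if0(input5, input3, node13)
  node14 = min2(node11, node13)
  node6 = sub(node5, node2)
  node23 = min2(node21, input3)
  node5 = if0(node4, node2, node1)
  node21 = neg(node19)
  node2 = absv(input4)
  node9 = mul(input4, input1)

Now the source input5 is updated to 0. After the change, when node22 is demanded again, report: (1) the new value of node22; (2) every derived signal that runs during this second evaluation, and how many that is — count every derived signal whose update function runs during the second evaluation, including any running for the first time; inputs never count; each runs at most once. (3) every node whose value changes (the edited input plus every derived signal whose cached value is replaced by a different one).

node22 now evaluates to 9.
Run set: node1, node2, node4, node5, node8, node12, node13, node15, node16, node18, node19, node20, node21, node22 (14 run).
Changed values: input5, node1, node4, node5, node12, node13, node19, node21, node22.
The important point: the flipped condition pulls in fresh nodes; node2, node8, node16, node18, node20 run for the first time.

Initial pass — values computed on the first demand:
  node1 = if0(input5=-8 -> else branch input4) = -8
  node4 = if0(input3=-8 -> else branch node1) = -8
  node5 = if0(node4=-8 -> else branch node1) = -8
  node12 = neg(-8) = 8
  node13 = min2(8, -8) = -8
  node15 = if0(input5=-8 -> else branch node13) = -8
  node17 = min2(-8, -8) = -8
  node19 = mul(-8, -8) = 64
  node21 = neg(64) = -64
  node22 = if0(node21=-64 -> else branch node19) = 64

Second demand — change propagation:
  node1: re-runs because input5 -8->0; new result -1.
  node2: newly demanded (no cache) — executes and yields 8.
  node4: re-runs because node1 -8->-1; new result -1.
  node5: re-runs because node4 -8->-1; node1 -8->-1; new result -1.
  node8: newly demanded (no cache) — executes and yields -8.
  node12: re-runs because node5 -8->-1; new result 1.
  node13: re-runs because node12 8->1; input5 -8->0; new result 0.
  node15: re-runs because input5 -8->0; node13 -8->0; new result -8 (unchanged).
  node16: newly demanded (no cache) — executes and yields 1.
  node17: re-examined; everything it read last time is the same (node15 unchanged, input4 unchanged) — cache -8 kept, no run.
  node18: newly demanded (no cache) — executes and yields 9.
  node19: re-runs because node13 -8->0; new result 0.
  node20: newly demanded (no cache) — executes and yields 9.
  node21: re-runs because node19 64->0; new result 0.
  node22: re-runs because node21 -64->0; node19 64->0; new result 9.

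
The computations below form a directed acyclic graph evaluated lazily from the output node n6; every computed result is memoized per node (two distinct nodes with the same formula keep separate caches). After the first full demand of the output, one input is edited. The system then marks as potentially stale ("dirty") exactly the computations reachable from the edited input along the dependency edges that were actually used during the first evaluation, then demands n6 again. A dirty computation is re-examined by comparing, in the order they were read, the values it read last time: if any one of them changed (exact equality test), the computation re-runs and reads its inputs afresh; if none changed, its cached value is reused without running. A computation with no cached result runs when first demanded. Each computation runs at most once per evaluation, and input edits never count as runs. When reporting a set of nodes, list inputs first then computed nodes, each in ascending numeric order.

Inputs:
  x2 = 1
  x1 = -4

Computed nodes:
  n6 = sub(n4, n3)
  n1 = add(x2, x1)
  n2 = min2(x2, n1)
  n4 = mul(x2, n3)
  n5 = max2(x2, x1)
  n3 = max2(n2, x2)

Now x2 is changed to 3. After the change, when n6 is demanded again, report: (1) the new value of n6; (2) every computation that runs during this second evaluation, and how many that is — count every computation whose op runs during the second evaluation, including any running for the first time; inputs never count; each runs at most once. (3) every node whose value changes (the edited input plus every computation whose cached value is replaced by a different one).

Demanding n6 again yields 6.
5 computations run: n1, n2, n3, n4, n6.
The nodes whose values change: x2, n1, n2, n3, n4, n6.

First demand of the output computes:
  n1 = add(1, -4) = -3
  n2 = min2(1, -3) = -3
  n3 = max2(-3, 1) = 1
  n4 = mul(1, 1) = 1
  n6 = sub(1, 1) = 0

After the edit, cleaning proceeds:
  n1: a read changed (x2 1->3) — executes, giving -1.
  n2: a read changed (x2 1->3; n1 -3->-1) — executes, giving -1.
  n3: a read changed (n2 -3->-1; x2 1->3) — executes, giving 3.
  n4: a read changed (x2 1->3; n3 1->3) — executes, giving 9.
  n6: a read changed (n4 1->9; n3 1->3) — executes, giving 6.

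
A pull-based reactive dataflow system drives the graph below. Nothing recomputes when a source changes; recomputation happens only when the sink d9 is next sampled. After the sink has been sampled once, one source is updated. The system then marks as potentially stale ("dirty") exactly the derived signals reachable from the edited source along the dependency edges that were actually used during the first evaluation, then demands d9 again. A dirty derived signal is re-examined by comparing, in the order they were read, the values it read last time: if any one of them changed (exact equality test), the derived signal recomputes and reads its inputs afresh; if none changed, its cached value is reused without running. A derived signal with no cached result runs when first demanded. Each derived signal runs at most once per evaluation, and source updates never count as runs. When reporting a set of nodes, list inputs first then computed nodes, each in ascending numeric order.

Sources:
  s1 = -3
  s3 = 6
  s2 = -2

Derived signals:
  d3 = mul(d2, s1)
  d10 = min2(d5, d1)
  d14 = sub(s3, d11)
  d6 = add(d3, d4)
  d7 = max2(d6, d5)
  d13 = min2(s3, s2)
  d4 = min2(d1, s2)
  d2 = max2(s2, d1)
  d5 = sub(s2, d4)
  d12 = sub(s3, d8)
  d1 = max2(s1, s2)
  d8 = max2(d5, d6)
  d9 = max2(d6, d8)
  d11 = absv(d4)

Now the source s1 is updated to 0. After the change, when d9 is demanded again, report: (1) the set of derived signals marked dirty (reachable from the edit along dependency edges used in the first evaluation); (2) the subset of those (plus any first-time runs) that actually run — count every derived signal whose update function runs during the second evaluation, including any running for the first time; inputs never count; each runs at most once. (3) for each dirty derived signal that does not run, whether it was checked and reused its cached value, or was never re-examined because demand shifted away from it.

First evaluation (everything demanded from the output):
  d1 = max2(-3, -2) = -2
  d2 = max2(-2, -2) = -2
  d3 = mul(-2, -3) = 6
  d4 = min2(-2, -2) = -2
  d5 = sub(-2, -2) = 0
  d6 = add(6, -2) = 4
  d8 = max2(0, 4) = 4
  d9 = max2(4, 4) = 4

Propagation after the edit:
  d1: runs — s1 -3->0; result 0.
  d2: runs — d1 -2->0; result 0.
  d3: runs — d2 -2->0; s1 -3->0; result 0.
  d4: runs — d1 -2->0; result -2 (same value as before).
  d5: checked — values it read are unchanged (s2 unchanged, d4 unchanged); reused cached 0 without running.
  d6: runs — d3 6->0; result -2.
  d8: runs — d6 4->-2; result 0.
  d9: runs — d6 4->-2; d8 4->0; result 0.

Key observation: the cutoff stops propagation at d5 — its inputs' values are unchanged, so it reuses its cache.

Marked dirty: d1, d2, d3, d4, d5, d6, d8, d9.
Derived signals that run: d1, d2, d3, d4, d6, d8, d9 — 7 in total.
Checked but reused from cache: d5.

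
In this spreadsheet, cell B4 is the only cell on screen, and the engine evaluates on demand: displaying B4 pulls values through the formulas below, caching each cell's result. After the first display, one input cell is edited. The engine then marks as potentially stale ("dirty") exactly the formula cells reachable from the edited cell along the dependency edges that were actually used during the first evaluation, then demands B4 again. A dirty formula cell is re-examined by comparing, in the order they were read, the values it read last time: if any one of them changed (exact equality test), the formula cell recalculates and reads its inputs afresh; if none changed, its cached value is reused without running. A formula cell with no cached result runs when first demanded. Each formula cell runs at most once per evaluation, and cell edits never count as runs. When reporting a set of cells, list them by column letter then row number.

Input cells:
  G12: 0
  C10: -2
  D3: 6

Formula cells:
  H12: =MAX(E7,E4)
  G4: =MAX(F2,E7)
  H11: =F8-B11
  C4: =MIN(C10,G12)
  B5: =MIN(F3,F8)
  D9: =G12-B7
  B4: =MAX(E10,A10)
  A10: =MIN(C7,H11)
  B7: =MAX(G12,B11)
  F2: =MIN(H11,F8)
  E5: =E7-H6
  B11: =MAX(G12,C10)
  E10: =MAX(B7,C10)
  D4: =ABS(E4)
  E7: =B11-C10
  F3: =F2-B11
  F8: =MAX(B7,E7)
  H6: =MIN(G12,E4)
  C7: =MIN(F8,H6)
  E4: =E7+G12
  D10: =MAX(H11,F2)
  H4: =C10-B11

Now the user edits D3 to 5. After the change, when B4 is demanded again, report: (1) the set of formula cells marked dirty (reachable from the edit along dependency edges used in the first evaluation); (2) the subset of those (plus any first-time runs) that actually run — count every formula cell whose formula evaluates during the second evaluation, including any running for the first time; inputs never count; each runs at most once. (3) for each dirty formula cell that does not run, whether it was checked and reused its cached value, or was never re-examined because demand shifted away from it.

Dirty set: none.
Run set: none (0 run).
All dirty formula cells ended up running.
The important point: nothing the output needs ever reads D3, so the edit is invisible to it.

Initial pass — values computed on the first demand:
  B11 = MAX(0, -2) = 0
  B7 = MAX(0, 0) = 0
  E7 = 0 - -2 = 2
  E4 = 2 + 0 = 2
  E10 = MAX(0, -2) = 0
  F8 = MAX(0, 2) = 2
  H6 = MIN(0, 2) = 0
  C7 = MIN(2, 0) = 0
  H11 = 2 - 0 = 2
  A10 = MIN(0, 2) = 0
  B4 = MAX(0, 0) = 0

Second demand — change propagation:
  no demanded computation ever read D3, so the edit dirties nothing and nothing runs.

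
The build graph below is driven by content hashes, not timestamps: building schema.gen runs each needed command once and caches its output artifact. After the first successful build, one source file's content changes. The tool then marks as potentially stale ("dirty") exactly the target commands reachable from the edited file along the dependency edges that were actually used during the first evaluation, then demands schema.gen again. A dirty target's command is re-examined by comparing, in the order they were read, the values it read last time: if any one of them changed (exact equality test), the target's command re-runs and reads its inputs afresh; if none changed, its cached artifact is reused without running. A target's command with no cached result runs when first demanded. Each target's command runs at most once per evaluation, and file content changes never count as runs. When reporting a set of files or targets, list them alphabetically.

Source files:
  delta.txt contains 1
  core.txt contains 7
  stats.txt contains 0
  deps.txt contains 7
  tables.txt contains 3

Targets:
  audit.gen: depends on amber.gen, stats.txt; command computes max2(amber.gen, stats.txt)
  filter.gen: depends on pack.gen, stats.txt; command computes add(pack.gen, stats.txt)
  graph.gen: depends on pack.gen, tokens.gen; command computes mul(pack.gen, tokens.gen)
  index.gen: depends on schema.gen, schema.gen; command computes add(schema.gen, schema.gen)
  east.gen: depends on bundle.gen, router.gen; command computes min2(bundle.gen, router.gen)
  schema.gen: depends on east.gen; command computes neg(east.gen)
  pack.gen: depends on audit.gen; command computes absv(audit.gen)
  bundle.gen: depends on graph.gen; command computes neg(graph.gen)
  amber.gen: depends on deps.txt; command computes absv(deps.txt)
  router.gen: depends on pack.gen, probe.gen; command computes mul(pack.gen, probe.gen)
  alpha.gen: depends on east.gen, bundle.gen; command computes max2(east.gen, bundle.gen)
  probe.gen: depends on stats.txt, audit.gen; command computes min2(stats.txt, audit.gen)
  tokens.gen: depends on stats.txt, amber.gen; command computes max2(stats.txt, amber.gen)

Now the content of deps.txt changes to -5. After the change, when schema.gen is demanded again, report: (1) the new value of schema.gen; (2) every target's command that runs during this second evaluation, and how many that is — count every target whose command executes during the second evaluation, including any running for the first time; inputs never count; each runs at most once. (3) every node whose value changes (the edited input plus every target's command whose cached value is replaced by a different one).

Initial pass — values computed on the first demand:
  amber.gen = absv(7) = 7
  audit.gen = max2(7, 0) = 7
  pack.gen = absv(7) = 7
  probe.gen = min2(0, 7) = 0
  router.gen = mul(7, 0) = 0
  tokens.gen = max2(0, 7) = 7
  graph.gen = mul(7, 7) = 49
  bundle.gen = neg(49) = -49
  east.gen = min2(-49, 0) = -49
  schema.gen = neg(-49) = 49

Second demand — change propagation:
  amber.gen: re-runs because deps.txt 7->-5; new result 5.
  audit.gen: re-runs because amber.gen 7->5; new result 5.
  pack.gen: re-runs because audit.gen 7->5; new result 5.
  probe.gen: re-runs because audit.gen 7->5; new result 0 (unchanged).
  router.gen: re-runs because pack.gen 7->5; new result 0 (unchanged).
  tokens.gen: re-runs because amber.gen 7->5; new result 5.
  graph.gen: re-runs because pack.gen 7->5; tokens.gen 7->5; new result 25.
  bundle.gen: re-runs because graph.gen 49->25; new result -25.
  east.gen: re-runs because bundle.gen -49->-25; new result -25.
  schema.gen: re-runs because east.gen -49->-25; new result 25.

schema.gen now evaluates to 25.
Run set: amber.gen, audit.gen, bundle.gen, east.gen, graph.gen, pack.gen, probe.gen, router.gen, schema.gen, tokens.gen (10 run).
Changed values: amber.gen, audit.gen, bundle.gen, deps.txt, east.gen, graph.gen, pack.gen, schema.gen, tokens.gen.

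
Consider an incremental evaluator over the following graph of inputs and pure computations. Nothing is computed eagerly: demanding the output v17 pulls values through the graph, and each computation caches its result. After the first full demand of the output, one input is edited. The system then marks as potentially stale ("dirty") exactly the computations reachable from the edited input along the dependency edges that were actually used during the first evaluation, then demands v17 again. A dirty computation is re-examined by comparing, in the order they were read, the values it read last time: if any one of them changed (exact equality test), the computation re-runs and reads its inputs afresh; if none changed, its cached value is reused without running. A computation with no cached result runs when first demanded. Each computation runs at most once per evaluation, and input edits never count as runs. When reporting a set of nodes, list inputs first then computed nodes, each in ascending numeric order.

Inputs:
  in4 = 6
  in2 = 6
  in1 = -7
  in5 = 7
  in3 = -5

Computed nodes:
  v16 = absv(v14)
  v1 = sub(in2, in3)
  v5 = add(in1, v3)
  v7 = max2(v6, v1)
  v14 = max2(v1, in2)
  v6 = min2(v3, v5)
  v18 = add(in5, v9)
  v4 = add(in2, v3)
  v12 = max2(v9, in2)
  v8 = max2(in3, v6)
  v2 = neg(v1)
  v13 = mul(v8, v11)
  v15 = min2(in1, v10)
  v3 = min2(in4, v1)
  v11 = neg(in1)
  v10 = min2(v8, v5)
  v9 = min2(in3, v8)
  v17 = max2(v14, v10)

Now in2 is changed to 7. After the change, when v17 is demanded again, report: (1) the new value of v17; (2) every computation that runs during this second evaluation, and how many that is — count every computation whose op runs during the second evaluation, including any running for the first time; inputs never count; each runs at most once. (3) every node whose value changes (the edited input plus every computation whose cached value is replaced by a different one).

v17 now evaluates to 12.
Run set: v1, v3, v14, v17 (4 run).
Changed values: in2, v1, v14, v17.
The important point: at v5 every value read last time is unchanged, so the dirty flag clears without a run.

Initial pass — values computed on the first demand:
  v1 = sub(6, -5) = 11
  v3 = min2(6, 11) = 6
  v5 = add(-7, 6) = -1
  v6 = min2(6, -1) = -1
  v8 = max2(-5, -1) = -1
  v10 = min2(-1, -1) = -1
  v14 = max2(11, 6) = 11
  v17 = max2(11, -1) = 11

Second demand — change propagation:
  v1: re-runs because in2 6->7; new result 12.
  v3: re-runs because v1 11->12; new result 6 (unchanged).
  v5: re-examined; everything it read last time is the same (in1 unchanged, v3 unchanged) — cache -1 kept, no run.
  v6: re-examined; everything it read last time is the same (v3 unchanged, v5 unchanged) — cache -1 kept, no run.
  v8: re-examined; everything it read last time is the same (in3 unchanged, v6 unchanged) — cache -1 kept, no run.
  v10: re-examined; everything it read last time is the same (v8 unchanged, v5 unchanged) — cache -1 kept, no run.
  v14: re-runs because v1 11->12; in2 6->7; new result 12.
  v17: re-runs because v14 11->12; new result 12.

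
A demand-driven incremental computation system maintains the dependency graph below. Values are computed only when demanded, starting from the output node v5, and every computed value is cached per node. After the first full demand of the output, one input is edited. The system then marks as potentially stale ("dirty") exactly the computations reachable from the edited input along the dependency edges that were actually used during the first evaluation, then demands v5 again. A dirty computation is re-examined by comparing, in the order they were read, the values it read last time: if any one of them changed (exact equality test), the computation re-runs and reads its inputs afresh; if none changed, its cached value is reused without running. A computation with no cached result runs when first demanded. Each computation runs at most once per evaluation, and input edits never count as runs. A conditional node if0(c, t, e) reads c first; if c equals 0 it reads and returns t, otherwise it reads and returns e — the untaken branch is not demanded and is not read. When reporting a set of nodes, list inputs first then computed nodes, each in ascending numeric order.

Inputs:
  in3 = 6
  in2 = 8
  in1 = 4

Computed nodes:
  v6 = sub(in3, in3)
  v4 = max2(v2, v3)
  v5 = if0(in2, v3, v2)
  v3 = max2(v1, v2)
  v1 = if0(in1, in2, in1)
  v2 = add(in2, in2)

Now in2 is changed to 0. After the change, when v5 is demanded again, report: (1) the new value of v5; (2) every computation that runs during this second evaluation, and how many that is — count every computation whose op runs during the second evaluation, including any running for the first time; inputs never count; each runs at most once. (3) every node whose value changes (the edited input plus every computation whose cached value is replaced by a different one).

First evaluation (everything demanded from the output):
  v2 = add(8, 8) = 16
  v5 = if0(in2=8 -> else branch v2) = 16

Propagation after the edit:
  v1: demanded for the first time — runs, produces 4.
  v2: runs — in2 8->0; in2 8->0; result 0.
  v3: demanded for the first time — runs, produces 4.
  v5: runs — in2 8->0; v2 16->0; result 4.

Key observation: a condition flipped, so demand reaches new nodes — v1, v3 run for the first time.

New value of v5: 4.
Computations that run: v1, v2, v3, v5 — 4 in total.
Values that change: in2, v2, v5.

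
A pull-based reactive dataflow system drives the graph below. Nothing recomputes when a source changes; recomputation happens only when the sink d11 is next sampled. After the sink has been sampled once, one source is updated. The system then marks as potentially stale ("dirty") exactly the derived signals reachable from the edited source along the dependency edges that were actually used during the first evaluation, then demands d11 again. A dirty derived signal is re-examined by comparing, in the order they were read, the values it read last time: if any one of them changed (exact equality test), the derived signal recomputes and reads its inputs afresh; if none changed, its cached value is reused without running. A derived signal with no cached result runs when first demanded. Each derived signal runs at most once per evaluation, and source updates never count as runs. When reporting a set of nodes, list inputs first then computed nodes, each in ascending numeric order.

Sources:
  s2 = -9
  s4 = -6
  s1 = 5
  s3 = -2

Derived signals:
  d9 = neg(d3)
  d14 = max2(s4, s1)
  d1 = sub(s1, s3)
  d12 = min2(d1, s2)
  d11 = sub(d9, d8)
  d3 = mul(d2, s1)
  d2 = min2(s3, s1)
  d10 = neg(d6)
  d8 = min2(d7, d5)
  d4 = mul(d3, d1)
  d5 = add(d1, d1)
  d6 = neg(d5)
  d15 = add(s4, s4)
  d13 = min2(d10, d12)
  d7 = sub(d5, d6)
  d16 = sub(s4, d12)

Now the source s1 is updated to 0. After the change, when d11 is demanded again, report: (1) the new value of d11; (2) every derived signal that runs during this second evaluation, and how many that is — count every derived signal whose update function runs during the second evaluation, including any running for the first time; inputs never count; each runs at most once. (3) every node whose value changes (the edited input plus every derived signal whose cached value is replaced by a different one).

First evaluation (everything demanded from the output):
  d1 = sub(5, -2) = 7
  d2 = min2(-2, 5) = -2
  d3 = mul(-2, 5) = -10
  d5 = add(7, 7) = 14
  d6 = neg(14) = -14
  d7 = sub(14, -14) = 28
  d8 = min2(28, 14) = 14
  d9 = neg(-10) = 10
  d11 = sub(10, 14) = -4

Propagation after the edit:
  d1: runs — s1 5->0; result 2.
  d2: runs — s1 5->0; result -2 (same value as before).
  d3: runs — s1 5->0; result 0.
  d5: runs — d1 7->2; d1 7->2; result 4.
  d6: runs — d5 14->4; result -4.
  d7: runs — d5 14->4; d6 -14->-4; result 8.
  d8: runs — d7 28->8; d5 14->4; result 4.
  d9: runs — d3 -10->0; result 0.
  d11: runs — d9 10->0; d8 14->4; result -4 (same value as before).

New value of d11: -4.
Derived signals that run: d1, d2, d3, d5, d6, d7, d8, d9, d11 — 9 in total.
Values that change: s1, d1, d3, d5, d6, d7, d8, d9.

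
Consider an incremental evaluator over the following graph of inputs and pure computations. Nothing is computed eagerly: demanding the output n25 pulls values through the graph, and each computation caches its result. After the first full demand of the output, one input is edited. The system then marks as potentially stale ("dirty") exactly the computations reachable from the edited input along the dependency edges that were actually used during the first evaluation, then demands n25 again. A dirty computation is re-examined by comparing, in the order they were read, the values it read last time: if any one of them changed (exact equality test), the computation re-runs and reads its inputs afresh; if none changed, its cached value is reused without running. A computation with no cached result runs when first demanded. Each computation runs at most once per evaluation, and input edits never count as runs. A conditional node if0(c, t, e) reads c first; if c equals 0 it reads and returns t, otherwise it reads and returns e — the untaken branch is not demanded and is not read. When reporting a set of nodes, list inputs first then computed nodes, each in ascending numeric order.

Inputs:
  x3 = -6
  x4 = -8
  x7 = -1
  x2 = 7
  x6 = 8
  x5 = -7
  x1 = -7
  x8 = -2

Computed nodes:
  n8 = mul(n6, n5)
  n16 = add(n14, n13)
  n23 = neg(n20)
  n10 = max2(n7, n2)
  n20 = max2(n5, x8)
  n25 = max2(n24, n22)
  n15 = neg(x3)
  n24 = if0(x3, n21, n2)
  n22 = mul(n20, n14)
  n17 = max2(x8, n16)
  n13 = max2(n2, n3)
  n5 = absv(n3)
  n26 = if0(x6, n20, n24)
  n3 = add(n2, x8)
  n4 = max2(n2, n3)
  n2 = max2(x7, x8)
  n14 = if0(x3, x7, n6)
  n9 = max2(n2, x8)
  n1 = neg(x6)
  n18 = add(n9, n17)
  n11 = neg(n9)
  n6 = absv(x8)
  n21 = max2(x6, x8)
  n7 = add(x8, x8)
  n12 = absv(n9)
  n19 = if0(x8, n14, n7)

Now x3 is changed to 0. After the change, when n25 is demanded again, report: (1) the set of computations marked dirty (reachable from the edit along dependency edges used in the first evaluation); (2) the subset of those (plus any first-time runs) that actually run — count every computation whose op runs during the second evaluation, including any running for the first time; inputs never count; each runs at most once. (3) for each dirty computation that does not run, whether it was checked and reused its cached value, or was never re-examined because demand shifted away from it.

Dirty set: n14, n22, n24, n25.
Run set: n14, n21, n22, n24, n25 (5 run).
All dirty computations ended up running.
The important point: the flipped condition pulls in fresh nodes; n21 runs for the first time.

Initial pass — values computed on the first demand:
  n2 = max2(-1, -2) = -1
  n3 = add(-1, -2) = -3
  n5 = absv(-3) = 3
  n6 = absv(-2) = 2
  n14 = if0(x3=-6 -> else branch n6) = 2
  n20 = max2(3, -2) = 3
  n22 = mul(3, 2) = 6
  n24 = if0(x3=-6 -> else branch n2) = -1
  n25 = max2(-1, 6) = 6

Second demand — change propagation:
  n14: re-runs because x3 -6->0; new result -1.
  n21: newly demanded (no cache) — executes and yields 8.
  n22: re-runs because n14 2->-1; new result -3.
  n24: re-runs because x3 -6->0; new result 8.
  n25: re-runs because n24 -1->8; n22 6->-3; new result 8.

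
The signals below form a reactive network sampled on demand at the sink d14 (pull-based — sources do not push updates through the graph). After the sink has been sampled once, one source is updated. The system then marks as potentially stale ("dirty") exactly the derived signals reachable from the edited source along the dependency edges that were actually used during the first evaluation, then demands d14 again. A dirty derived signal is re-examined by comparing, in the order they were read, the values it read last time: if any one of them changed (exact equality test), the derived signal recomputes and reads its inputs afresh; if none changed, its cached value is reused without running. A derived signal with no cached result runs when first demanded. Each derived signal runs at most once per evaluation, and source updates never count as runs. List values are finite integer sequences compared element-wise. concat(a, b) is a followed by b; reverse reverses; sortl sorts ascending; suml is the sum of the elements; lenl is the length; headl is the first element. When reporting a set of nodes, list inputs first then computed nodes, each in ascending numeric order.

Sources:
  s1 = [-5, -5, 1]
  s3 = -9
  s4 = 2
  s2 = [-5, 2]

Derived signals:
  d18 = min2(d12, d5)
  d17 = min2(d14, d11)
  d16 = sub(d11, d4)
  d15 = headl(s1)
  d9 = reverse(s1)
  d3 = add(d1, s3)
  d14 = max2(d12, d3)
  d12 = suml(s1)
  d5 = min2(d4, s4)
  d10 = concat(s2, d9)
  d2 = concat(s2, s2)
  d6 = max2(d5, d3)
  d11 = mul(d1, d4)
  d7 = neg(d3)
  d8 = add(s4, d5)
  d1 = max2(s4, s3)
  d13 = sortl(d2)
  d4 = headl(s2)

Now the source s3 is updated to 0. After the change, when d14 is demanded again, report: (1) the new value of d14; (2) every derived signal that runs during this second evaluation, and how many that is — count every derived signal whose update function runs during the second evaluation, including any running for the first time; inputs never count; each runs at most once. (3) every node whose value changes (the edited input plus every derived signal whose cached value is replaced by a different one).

d14 now evaluates to 2.
Run set: d1, d3, d14 (3 run).
Changed values: s3, d3, d14.

Initial pass — values computed on the first demand:
  d1 = max2(2, -9) = 2
  d3 = add(2, -9) = -7
  d12 = suml([-5, -5, 1]) = -9
  d14 = max2(-9, -7) = -7

Second demand — change propagation:
  d1: re-runs because s3 -9->0; new result 2 (unchanged).
  d3: re-runs because s3 -9->0; new result 2.
  d14: re-runs because d3 -7->2; new result 2.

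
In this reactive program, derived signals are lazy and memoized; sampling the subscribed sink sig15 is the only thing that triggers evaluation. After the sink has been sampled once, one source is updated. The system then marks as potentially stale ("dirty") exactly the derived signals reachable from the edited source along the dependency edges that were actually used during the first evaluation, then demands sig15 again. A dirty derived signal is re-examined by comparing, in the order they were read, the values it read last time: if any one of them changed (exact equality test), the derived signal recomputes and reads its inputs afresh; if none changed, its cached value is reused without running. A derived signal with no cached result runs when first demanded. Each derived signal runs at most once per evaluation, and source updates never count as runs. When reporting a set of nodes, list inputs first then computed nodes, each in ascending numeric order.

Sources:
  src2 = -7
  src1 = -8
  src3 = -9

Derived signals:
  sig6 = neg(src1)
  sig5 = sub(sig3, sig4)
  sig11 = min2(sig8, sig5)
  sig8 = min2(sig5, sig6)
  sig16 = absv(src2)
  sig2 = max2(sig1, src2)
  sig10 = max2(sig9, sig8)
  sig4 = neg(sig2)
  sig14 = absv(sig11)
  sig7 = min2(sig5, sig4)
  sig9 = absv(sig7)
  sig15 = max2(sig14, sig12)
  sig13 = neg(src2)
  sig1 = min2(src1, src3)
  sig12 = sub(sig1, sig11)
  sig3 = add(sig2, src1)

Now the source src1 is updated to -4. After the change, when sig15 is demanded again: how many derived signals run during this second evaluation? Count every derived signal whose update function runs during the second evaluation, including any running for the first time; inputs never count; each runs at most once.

First demand of the output computes:
  sig1 = min2(-8, -9) = -9
  sig2 = max2(-9, -7) = -7
  sig3 = add(-7, -8) = -15
  sig4 = neg(-7) = 7
  sig5 = sub(-15, 7) = -22
  sig6 = neg(-8) = 8
  sig8 = min2(-22, 8) = -22
  sig11 = min2(-22, -22) = -22
  sig12 = sub(-9, -22) = 13
  sig14 = absv(-22) = 22
  sig15 = max2(22, 13) = 22

After the edit, cleaning proceeds:
  sig1: a read changed (src1 -8->-4) — executes, giving -9 — identical to its old value.
  sig2: dirty, but its reads are unchanged (sig1 unchanged, src2 unchanged); cached -7 stands.
  sig3: a read changed (src1 -8->-4) — executes, giving -11.
  sig4: dirty, but its reads are unchanged (sig2 unchanged); cached 7 stands.
  sig5: a read changed (sig3 -15->-11) — executes, giving -18.
  sig6: a read changed (src1 -8->-4) — executes, giving 4.
  sig8: a read changed (sig5 -22->-18; sig6 8->4) — executes, giving -18.
  sig11: a read changed (sig8 -22->-18; sig5 -22->-18) — executes, giving -18.
  sig12: a read changed (sig11 -22->-18) — executes, giving 9.
  sig14: a read changed (sig11 -22->-18) — executes, giving 18.
  sig15: a read changed (sig14 22->18; sig12 13->9) — executes, giving 18.

Note where the cutoff bites: sig2 is checked, finds nothing changed, and keeps its cache.

9 derived signals run: sig1, sig3, sig5, sig6, sig8, sig11, sig12, sig14, sig15.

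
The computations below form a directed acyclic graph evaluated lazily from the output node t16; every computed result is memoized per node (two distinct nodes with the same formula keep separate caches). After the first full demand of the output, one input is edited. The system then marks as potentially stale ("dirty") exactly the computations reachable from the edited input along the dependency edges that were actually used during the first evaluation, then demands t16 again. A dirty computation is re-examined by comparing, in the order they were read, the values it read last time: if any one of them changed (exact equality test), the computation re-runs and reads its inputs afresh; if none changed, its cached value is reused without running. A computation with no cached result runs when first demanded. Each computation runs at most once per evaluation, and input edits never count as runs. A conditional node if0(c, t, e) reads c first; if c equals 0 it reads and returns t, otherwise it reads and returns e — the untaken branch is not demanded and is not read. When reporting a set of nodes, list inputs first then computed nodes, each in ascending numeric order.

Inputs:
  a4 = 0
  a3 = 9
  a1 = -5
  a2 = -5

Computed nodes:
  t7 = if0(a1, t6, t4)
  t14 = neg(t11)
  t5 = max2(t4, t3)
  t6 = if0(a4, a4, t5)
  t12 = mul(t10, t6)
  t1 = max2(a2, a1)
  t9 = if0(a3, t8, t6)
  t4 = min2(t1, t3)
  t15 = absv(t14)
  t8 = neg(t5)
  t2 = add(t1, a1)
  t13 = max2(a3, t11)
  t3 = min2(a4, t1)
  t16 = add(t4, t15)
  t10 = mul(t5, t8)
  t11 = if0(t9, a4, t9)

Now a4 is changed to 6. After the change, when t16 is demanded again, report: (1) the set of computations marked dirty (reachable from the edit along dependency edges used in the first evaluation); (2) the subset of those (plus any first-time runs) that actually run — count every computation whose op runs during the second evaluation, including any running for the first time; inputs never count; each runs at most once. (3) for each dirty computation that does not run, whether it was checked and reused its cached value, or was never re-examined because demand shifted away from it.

The edit dirties: t3, t4, t6, t9, t11, t14, t15, t16.
8 computations run: t3, t5, t6, t9, t11, t14, t15, t16.
Cache hits after checking: t4.
Note the branch switch — t5 had no cache and runs now for the first time.

First demand of the output computes:
  t1 = max2(-5, -5) = -5
  t3 = min2(0, -5) = -5
  t4 = min2(-5, -5) = -5
  t6 = if0(a4=0 -> then branch a4) = 0
  t9 = if0(a3=9 -> else branch t6) = 0
  t11 = if0(t9=0 -> then branch a4) = 0
  t14 = neg(0) = 0
  t15 = absv(0) = 0
  t16 = add(-5, 0) = -5

After the edit, cleaning proceeds:
  t3: a read changed (a4 0->6) — executes, giving -5 — identical to its old value.
  t4: dirty, but its reads are unchanged (t1 unchanged, t3 unchanged); cached -5 stands.
  t5: had never run; runs now, result -5.
  t6: a read changed (a4 0->6; a4 0->6) — executes, giving -5.
  t9: a read changed (t6 0->-5) — executes, giving -5.
  t11: a read changed (t9 0->-5; a4 0->6) — executes, giving -5.
  t14: a read changed (t11 0->-5) — executes, giving 5.
  t15: a read changed (t14 0->5) — executes, giving 5.
  t16: a read changed (t15 0->5) — executes, giving 0.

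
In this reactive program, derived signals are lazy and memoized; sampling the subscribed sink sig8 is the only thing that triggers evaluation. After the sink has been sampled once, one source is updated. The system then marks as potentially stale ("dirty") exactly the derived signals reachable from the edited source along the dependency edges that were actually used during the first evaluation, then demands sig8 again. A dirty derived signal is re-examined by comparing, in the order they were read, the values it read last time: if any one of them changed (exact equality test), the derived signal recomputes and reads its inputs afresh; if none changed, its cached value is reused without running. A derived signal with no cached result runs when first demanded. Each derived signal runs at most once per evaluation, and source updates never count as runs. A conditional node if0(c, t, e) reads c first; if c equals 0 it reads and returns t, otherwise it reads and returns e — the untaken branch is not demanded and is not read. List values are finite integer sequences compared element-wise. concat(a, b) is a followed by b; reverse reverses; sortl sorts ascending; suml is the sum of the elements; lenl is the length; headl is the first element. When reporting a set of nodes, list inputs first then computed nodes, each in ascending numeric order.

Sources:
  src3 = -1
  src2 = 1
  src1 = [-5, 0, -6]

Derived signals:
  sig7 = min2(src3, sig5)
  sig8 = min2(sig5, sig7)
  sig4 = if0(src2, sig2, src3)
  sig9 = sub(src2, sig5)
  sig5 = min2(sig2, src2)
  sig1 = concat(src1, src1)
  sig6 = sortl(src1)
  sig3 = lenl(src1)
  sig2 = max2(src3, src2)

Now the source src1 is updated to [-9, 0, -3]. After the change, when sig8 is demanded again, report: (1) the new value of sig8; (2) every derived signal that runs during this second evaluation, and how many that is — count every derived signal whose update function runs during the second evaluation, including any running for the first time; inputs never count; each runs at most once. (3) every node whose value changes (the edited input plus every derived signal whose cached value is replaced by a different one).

Demanding sig8 again yields -1.
0 derived signals run: none.
The nodes whose values change: src1.
Note the shortcut — src1 feeds only undemanded nodes, so no recomputation happens.

First demand of the output computes:
  sig2 = max2(-1, 1) = 1
  sig5 = min2(1, 1) = 1
  sig7 = min2(-1, 1) = -1
  sig8 = min2(1, -1) = -1

After the edit, cleaning proceeds:
  src1 only reaches undemanded nodes; the second demand re-runs nothing.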